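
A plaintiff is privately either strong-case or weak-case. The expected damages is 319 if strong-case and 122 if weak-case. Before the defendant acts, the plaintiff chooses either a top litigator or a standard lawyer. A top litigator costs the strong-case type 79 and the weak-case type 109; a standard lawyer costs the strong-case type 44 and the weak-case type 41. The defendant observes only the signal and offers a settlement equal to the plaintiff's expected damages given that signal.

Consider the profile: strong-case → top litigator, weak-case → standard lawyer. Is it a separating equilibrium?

No

Under separation the defendant infers type exactly: top litigator → strong-case (pays 319), standard lawyer → weak-case (pays 122).
Strong-case: top litigator gives 319 − 79 = 240; standard lawyer gives 122 − 44 = 78. No deviation. ✓
Weak-case: standard lawyer gives 122 − 41 = 81; top litigator gives 319 − 109 = 210. Would deviate. ✗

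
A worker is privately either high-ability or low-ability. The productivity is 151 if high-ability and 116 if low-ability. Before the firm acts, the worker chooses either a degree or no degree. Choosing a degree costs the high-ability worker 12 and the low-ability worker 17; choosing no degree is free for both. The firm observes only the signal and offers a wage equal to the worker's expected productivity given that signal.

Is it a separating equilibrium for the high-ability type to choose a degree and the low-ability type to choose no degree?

Under separation the firm infers type exactly: degree → high-ability (pays 151), no degree → low-ability (pays 116).
High-ability: degree gives 151 − 12 = 139; no degree gives 116 − 0 = 116. No deviation. ✓
Low-ability: no degree gives 116 − 0 = 116; degree gives 151 − 17 = 134. Would deviate. ✗

No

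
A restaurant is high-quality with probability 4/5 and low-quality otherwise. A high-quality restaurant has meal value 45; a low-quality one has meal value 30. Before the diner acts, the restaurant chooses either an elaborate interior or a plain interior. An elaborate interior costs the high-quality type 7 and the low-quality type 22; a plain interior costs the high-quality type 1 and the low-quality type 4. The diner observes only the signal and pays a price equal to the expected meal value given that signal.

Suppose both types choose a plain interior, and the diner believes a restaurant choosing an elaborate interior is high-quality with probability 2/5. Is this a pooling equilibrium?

Yes

At the pooled signal (plain interior) the diner holds the prior 4/5 and pays 4/5·45 + 1/5·30 = 42. Off-path (elaborate interior) belief 2/5 gives 2/5·45 + 3/5·30 = 36.
High-quality: plain interior gives 42 − 1 = 41; elaborate interior gives 36 − 7 = 29. Stays. ✓
Low-quality: plain interior gives 42 − 4 = 38; elaborate interior gives 36 − 22 = 14. Stays. ✓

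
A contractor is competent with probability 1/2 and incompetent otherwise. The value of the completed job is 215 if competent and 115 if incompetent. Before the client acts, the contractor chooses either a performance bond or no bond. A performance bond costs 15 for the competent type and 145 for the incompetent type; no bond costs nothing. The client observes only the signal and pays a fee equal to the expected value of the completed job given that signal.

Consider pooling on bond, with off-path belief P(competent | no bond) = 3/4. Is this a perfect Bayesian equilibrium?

At the pooled signal (bond) the client holds the prior 1/2 and pays 1/2·215 + 1/2·115 = 165. Off-path (no bond) belief 3/4 gives 3/4·215 + 1/4·115 = 190.
Competent: bond gives 165 − 15 = 150; no bond gives 190 − 0 = 190. Deviates. ✗
Incompetent: bond gives 165 − 145 = 20; no bond gives 190 − 0 = 190. Deviates. ✗

No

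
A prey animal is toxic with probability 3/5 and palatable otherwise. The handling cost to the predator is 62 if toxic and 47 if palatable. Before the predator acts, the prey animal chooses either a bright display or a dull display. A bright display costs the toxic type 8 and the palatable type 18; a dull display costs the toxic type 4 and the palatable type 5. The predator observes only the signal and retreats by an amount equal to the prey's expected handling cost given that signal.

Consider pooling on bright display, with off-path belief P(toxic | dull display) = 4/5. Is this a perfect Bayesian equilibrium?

On the equilibrium path (bright display) the predator holds the prior 3/5 and pays 3/5·62 + 2/5·47 = 56. Off-path (dull display) belief 4/5 gives 4/5·62 + 1/5·47 = 59.
Toxic: bright display gives 56 − 8 = 48; dull display gives 59 − 4 = 55. Deviates. ✗
Palatable: bright display gives 56 − 18 = 38; dull display gives 59 − 5 = 54. Deviates. ✗

No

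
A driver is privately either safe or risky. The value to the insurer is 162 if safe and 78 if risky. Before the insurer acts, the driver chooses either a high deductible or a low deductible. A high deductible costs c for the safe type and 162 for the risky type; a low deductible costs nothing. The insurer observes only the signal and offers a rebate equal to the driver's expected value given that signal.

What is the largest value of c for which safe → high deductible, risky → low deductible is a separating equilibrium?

84

Under separation: high deductible → safe (pays 162); low deductible → risky (pays 78).
Risky: 78 − 0 = 78 ≥ 162 − 162 = 0. Holds regardless of c. ✓
Safe: 162 − c ≥ 78 − 0, so c ≤ 162 − 78 = 84.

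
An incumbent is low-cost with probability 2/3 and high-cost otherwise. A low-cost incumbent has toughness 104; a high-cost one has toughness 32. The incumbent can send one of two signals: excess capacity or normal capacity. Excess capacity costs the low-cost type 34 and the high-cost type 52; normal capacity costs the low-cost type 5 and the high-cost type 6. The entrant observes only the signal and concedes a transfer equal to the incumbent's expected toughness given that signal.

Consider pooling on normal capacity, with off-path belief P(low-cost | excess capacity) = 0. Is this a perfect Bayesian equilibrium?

At the pooled signal (normal capacity) the entrant holds the prior 2/3 and pays 2/3·104 + 1/3·32 = 80. Off-path (excess capacity) belief 0 gives 0·104 + 1·32 = 32.
Low-cost: normal capacity gives 80 − 5 = 75; excess capacity gives 32 − 34 = -2. Stays. ✓
High-cost: normal capacity gives 80 − 6 = 74; excess capacity gives 32 − 52 = -20. Stays. ✓

Yes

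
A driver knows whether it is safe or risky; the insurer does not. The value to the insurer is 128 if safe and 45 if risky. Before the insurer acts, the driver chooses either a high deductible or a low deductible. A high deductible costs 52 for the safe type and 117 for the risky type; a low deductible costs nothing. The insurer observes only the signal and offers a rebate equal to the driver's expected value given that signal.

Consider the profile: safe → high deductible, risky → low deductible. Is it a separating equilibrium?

If types separate, high deductible earns payment 128 and low deductible earns 45.
Safe: high deductible gives 128 − 52 = 76; low deductible gives 45 − 0 = 45. No deviation. ✓
Risky: low deductible gives 45 − 0 = 45; high deductible gives 128 − 117 = 11. No deviation. ✓
Neither type gains from mimicking the other.

Yes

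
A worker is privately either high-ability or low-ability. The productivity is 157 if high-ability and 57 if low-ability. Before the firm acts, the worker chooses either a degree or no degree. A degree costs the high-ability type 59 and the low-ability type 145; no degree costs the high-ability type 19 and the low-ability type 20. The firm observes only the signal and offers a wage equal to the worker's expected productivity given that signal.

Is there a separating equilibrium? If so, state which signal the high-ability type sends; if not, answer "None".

Try high-ability → degree, low-ability → no degree:
  If types separate, degree earns payment 157 and no degree earns 57.
  High-ability: degree gives 157 − 59 = 98; no degree gives 57 − 19 = 38. No deviation. ✓
  Low-ability: no degree gives 57 − 20 = 37; degree gives 157 − 145 = 12. No deviation. ✓
Both hold — the high-ability type sends degree.

degree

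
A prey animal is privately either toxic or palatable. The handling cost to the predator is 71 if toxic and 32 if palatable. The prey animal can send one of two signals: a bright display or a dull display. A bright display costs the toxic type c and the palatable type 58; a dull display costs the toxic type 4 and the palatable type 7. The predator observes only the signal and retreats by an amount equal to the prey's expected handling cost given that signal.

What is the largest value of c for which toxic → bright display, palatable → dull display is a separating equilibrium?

43

Under separation: bright display → toxic (pays 71); dull display → palatable (pays 32).
Palatable: 32 − 7 = 25 ≥ 71 − 58 = 13. Holds regardless of c. ✓
Toxic: 71 − c ≥ 32 − 4, so c ≤ 71 − 28 = 43.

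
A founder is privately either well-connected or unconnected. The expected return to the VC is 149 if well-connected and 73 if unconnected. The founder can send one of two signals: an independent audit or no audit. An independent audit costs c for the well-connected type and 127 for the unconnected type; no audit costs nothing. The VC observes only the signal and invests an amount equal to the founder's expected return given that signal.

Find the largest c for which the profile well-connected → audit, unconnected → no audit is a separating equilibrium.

76

Under separation: audit → well-connected (pays 149); no audit → unconnected (pays 73).
Unconnected: 73 − 0 = 73 ≥ 149 − 127 = 22. Holds regardless of c. ✓
Well-connected: 149 − c ≥ 73 − 0, so c ≤ 149 − 73 = 76.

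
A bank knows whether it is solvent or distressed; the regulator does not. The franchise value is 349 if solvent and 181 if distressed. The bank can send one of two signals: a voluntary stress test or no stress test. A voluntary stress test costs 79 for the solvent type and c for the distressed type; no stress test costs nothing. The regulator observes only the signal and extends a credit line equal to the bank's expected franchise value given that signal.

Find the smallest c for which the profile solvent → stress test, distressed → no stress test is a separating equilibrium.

Under separation: stress test → solvent (pays 349); no stress test → distressed (pays 181).
Solvent: 349 − 79 = 270 ≥ 181 − 0 = 181. Holds regardless of c. ✓
Distressed: 181 − 0 ≥ 349 − c, so c ≥ 349 − 181 = 168.

168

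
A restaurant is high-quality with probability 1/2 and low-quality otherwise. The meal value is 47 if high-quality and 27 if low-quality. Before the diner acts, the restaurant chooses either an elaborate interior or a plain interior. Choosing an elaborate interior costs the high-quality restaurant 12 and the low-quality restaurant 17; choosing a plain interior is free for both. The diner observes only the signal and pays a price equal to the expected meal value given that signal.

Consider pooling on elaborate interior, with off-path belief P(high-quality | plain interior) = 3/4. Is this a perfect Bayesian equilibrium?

On the equilibrium path (elaborate interior) the diner holds the prior 1/2 and pays 1/2·47 + 1/2·27 = 37. Off-path (plain interior) belief 3/4 gives 3/4·47 + 1/4·27 = 42.
High-quality: elaborate interior gives 37 − 12 = 25; plain interior gives 42 − 0 = 42. Deviates. ✗
Low-quality: elaborate interior gives 37 − 17 = 20; plain interior gives 42 − 0 = 42. Deviates. ✗

No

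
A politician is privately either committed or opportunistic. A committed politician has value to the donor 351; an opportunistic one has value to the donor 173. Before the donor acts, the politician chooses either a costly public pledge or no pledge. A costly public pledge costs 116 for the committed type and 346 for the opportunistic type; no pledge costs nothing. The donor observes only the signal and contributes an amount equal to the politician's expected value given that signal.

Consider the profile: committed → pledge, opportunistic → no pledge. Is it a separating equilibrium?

Yes

Under separation the donor infers type exactly: pledge → committed (pays 351), no pledge → opportunistic (pays 173).
Committed: pledge gives 351 − 116 = 235; no pledge gives 173 − 0 = 173. No deviation. ✓
Opportunistic: no pledge gives 173 − 0 = 173; pledge gives 351 − 346 = 5. No deviation. ✓
Neither type gains from mimicking the other.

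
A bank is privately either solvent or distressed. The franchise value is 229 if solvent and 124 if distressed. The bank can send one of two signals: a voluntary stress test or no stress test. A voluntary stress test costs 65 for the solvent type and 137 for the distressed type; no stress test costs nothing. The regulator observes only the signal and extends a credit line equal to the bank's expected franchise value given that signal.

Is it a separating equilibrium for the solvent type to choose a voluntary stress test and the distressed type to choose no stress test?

Yes

If types separate, stress test earns payment 229 and no stress test earns 124.
Solvent: stress test gives 229 − 65 = 164; no stress test gives 124 − 0 = 124. No deviation. ✓
Distressed: no stress test gives 124 − 0 = 124; stress test gives 229 − 137 = 92. No deviation. ✓
Both incentive constraints hold.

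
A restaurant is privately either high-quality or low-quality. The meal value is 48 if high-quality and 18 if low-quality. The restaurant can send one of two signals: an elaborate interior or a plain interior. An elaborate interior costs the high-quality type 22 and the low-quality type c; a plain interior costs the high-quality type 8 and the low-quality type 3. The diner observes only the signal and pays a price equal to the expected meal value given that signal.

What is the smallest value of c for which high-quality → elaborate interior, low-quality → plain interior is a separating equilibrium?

33

Under separation: elaborate interior → high-quality (pays 48); plain interior → low-quality (pays 18).
High-quality: 48 − 22 = 26 ≥ 18 − 8 = 10. Holds regardless of c. ✓
Low-quality: 18 − 3 ≥ 48 − c, so c ≥ 48 − 15 = 33.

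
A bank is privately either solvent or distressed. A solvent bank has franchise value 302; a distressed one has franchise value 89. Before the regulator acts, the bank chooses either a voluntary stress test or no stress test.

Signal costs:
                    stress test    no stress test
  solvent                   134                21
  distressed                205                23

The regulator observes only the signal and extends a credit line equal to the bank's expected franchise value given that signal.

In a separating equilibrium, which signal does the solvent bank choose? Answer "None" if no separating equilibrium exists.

Try solvent → stress test, distressed → no stress test:
  If types separate, stress test earns payment 302 and no stress test earns 89.
  Solvent: stress test gives 302 − 134 = 168; no stress test gives 89 − 21 = 68. No deviation. ✓
  Distressed: no stress test gives 89 − 23 = 66; stress test gives 302 − 205 = 97. Would deviate. ✗
Try solvent → no stress test, distressed → stress test:
  If types separate, no stress test earns payment 302 and stress test earns 89.
  Solvent: no stress test gives 302 − 21 = 281; stress test gives 89 − 134 = -45. No deviation. ✓
  Distressed: stress test gives 89 − 205 = -116; no stress test gives 302 − 23 = 279. Would deviate. ✗
Neither assignment is incentive-compatible.

None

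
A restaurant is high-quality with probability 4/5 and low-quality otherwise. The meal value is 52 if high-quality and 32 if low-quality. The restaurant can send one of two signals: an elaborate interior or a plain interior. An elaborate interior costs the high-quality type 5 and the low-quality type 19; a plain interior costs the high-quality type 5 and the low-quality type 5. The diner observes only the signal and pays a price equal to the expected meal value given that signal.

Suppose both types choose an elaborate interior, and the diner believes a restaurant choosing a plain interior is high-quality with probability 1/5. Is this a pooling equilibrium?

No

At the pooled signal (elaborate interior) the diner holds the prior 4/5 and pays 4/5·52 + 1/5·32 = 48. Off-path (plain interior) belief 1/5 gives 1/5·52 + 4/5·32 = 36.
High-quality: elaborate interior gives 48 − 5 = 43; plain interior gives 36 − 5 = 31. Stays. ✓
Low-quality: elaborate interior gives 48 − 19 = 29; plain interior gives 36 − 5 = 31. Deviates. ✗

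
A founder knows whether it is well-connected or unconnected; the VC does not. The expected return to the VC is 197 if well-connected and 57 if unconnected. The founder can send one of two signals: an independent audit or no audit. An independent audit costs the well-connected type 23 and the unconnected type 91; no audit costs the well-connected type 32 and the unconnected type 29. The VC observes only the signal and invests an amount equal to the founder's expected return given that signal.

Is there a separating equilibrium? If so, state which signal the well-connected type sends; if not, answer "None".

None

Try well-connected → audit, unconnected → no audit:
  If types separate, audit earns payment 197 and no audit earns 57.
  Well-connected: audit gives 197 − 23 = 174; no audit gives 57 − 32 = 25. No deviation. ✓
  Unconnected: no audit gives 57 − 29 = 28; audit gives 197 − 91 = 106. Would deviate. ✗
Try well-connected → no audit, unconnected → audit:
  If types separate, no audit earns payment 197 and audit earns 57.
  Well-connected: no audit gives 197 − 32 = 165; audit gives 57 − 23 = 34. No deviation. ✓
  Unconnected: audit gives 57 − 91 = -34; no audit gives 197 − 29 = 168. Would deviate. ✗
Neither assignment is incentive-compatible.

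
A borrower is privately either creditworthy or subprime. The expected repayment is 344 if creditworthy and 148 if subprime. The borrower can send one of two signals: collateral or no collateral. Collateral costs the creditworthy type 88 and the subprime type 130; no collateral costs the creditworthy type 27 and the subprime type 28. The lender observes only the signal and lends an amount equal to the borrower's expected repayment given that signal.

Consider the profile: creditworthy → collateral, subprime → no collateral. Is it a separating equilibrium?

No

Under separation the lender infers type exactly: collateral → creditworthy (pays 344), no collateral → subprime (pays 148).
Creditworthy: collateral gives 344 − 88 = 256; no collateral gives 148 − 27 = 121. No deviation. ✓
Subprime: no collateral gives 148 − 28 = 120; collateral gives 344 − 130 = 214. Would deviate. ✗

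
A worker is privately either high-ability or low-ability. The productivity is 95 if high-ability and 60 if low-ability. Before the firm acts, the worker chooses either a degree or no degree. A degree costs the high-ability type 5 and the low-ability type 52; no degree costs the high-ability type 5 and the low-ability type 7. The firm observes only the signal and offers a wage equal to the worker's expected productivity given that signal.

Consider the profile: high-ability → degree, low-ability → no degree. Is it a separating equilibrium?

Yes

If types separate, degree earns payment 95 and no degree earns 60.
High-ability: degree gives 95 − 5 = 90; no degree gives 60 − 5 = 55. No deviation. ✓
Low-ability: no degree gives 60 − 7 = 53; degree gives 95 − 52 = 43. No deviation. ✓
Both incentive constraints hold.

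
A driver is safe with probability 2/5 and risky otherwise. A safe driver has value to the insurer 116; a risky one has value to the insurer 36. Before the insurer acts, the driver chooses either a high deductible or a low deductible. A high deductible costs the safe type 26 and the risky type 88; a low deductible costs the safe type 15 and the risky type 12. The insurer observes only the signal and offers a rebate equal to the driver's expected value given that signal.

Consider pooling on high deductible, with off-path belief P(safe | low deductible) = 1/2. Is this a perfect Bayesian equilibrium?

At the pooled signal (high deductible) the insurer holds the prior 2/5 and pays 2/5·116 + 3/5·36 = 68. Off-path (low deductible) belief 1/2 gives 1/2·116 + 1/2·36 = 76.
Safe: high deductible gives 68 − 26 = 42; low deductible gives 76 − 15 = 61. Deviates. ✗
Risky: high deductible gives 68 − 88 = -20; low deductible gives 76 − 12 = 64. Deviates. ✗

No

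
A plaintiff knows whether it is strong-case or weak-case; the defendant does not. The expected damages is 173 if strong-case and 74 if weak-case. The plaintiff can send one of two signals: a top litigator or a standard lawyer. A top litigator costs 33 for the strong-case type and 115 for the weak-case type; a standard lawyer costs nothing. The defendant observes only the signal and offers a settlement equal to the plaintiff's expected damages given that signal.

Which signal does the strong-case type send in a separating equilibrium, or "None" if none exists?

top litigator

Try strong-case → top litigator, weak-case → standard lawyer:
  If types separate, top litigator earns payment 173 and standard lawyer earns 74.
  Strong-case: top litigator gives 173 − 33 = 140; standard lawyer gives 74 − 0 = 74. No deviation. ✓
  Weak-case: standard lawyer gives 74 − 0 = 74; top litigator gives 173 − 115 = 58. No deviation. ✓
Both hold — the strong-case type sends top litigator.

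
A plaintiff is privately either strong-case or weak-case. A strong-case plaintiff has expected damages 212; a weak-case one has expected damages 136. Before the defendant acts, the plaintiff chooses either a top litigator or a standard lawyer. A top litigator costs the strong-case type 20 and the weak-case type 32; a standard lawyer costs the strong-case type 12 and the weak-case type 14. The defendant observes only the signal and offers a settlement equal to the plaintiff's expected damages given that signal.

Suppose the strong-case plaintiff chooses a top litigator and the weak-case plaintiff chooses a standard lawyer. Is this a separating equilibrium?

If types separate, top litigator earns payment 212 and standard lawyer earns 136.
Strong-case: top litigator gives 212 − 20 = 192; standard lawyer gives 136 − 12 = 124. No deviation. ✓
Weak-case: standard lawyer gives 136 − 14 = 122; top litigator gives 212 − 32 = 180. Would deviate. ✗

No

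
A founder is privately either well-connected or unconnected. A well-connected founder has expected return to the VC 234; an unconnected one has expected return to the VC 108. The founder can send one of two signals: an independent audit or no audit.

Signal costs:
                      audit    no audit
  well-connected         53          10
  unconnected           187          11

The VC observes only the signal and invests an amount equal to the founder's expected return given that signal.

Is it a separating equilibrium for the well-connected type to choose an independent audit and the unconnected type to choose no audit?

Yes

Under separation the VC infers type exactly: audit → well-connected (pays 234), no audit → unconnected (pays 108).
Well-connected: audit gives 234 − 53 = 181; no audit gives 108 − 10 = 98. No deviation. ✓
Unconnected: no audit gives 108 − 11 = 97; audit gives 234 − 187 = 47. No deviation. ✓
Both incentive constraints hold.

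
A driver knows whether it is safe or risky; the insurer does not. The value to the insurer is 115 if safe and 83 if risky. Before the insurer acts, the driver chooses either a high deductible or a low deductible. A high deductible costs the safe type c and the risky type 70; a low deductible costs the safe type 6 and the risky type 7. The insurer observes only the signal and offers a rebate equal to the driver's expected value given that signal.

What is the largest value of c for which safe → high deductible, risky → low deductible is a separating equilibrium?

Under separation: high deductible → safe (pays 115); low deductible → risky (pays 83).
Risky: 83 − 7 = 76 ≥ 115 − 70 = 45. Holds regardless of c. ✓
Safe: 115 − c ≥ 83 − 6, so c ≤ 115 − 77 = 38.

38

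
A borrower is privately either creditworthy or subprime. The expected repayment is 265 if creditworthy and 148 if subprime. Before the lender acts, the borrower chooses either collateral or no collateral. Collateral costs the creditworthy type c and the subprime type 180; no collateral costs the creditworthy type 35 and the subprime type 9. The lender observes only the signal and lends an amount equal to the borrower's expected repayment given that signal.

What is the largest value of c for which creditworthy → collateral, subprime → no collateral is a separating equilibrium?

Under separation: collateral → creditworthy (pays 265); no collateral → subprime (pays 148).
Subprime: 148 − 9 = 139 ≥ 265 − 180 = 85. Holds regardless of c. ✓
Creditworthy: 265 − c ≥ 148 − 35, so c ≤ 265 − 113 = 152.

152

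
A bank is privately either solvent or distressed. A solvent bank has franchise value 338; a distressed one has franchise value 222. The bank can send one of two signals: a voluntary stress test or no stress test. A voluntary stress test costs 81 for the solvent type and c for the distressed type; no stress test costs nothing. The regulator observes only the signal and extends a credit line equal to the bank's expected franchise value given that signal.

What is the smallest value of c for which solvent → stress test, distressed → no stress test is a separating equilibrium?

Under separation: stress test → solvent (pays 338); no stress test → distressed (pays 222).
Solvent: 338 − 81 = 257 ≥ 222 − 0 = 222. Holds regardless of c. ✓
Distressed: 222 − 0 ≥ 338 − c, so c ≥ 338 − 222 = 116.

116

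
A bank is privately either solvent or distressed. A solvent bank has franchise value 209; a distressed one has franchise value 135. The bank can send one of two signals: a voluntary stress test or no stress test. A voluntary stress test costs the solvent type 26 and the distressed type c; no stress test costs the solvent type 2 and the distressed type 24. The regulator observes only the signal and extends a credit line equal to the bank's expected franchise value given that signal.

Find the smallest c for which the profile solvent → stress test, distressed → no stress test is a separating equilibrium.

98

Under separation: stress test → solvent (pays 209); no stress test → distressed (pays 135).
Solvent: 209 − 26 = 183 ≥ 135 − 2 = 133. Holds regardless of c. ✓
Distressed: 135 − 24 ≥ 209 − c, so c ≥ 209 − 111 = 98.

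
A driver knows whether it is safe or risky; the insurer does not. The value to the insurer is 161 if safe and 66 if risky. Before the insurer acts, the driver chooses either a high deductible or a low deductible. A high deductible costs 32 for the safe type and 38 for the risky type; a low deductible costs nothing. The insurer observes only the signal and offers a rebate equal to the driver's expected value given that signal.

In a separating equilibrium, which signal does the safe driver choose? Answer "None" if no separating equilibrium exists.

Try safe → high deductible, risky → low deductible:
  If types separate, high deductible earns payment 161 and low deductible earns 66.
  Safe: high deductible gives 161 − 32 = 129; low deductible gives 66 − 0 = 66. No deviation. ✓
  Risky: low deductible gives 66 − 0 = 66; high deductible gives 161 − 38 = 123. Would deviate. ✗
Try safe → low deductible, risky → high deductible:
  If types separate, low deductible earns payment 161 and high deductible earns 66.
  Safe: low deductible gives 161 − 0 = 161; high deductible gives 66 − 32 = 34. No deviation. ✓
  Risky: high deductible gives 66 − 38 = 28; low deductible gives 161 − 0 = 161. Would deviate. ✗
Neither assignment is incentive-compatible.

None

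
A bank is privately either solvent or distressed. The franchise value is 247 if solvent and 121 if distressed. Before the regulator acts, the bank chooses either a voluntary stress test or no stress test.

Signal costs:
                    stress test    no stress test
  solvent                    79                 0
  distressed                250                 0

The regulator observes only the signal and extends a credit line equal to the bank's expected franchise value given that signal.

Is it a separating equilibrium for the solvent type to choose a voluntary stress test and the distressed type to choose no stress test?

If types separate, stress test earns payment 247 and no stress test earns 121.
Solvent: stress test gives 247 − 79 = 168; no stress test gives 121 − 0 = 121. No deviation. ✓
Distressed: no stress test gives 121 − 0 = 121; stress test gives 247 − 250 = -3. No deviation. ✓
Neither type gains from mimicking the other.

Yes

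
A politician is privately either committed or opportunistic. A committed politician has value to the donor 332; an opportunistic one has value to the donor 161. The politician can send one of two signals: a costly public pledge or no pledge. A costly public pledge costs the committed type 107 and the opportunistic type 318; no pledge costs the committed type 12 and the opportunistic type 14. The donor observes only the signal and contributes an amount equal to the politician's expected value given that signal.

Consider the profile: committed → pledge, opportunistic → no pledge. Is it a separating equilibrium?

Yes

If types separate, pledge earns payment 332 and no pledge earns 161.
Committed: pledge gives 332 − 107 = 225; no pledge gives 161 − 12 = 149. No deviation. ✓
Opportunistic: no pledge gives 161 − 14 = 147; pledge gives 332 − 318 = 14. No deviation. ✓
Both incentive constraints hold.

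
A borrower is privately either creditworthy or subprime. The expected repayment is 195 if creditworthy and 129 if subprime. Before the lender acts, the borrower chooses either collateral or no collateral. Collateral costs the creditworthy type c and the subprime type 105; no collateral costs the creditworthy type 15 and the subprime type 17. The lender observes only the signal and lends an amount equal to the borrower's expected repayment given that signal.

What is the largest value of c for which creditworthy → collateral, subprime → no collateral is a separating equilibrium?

81

Under separation: collateral → creditworthy (pays 195); no collateral → subprime (pays 129).
Subprime: 129 − 17 = 112 ≥ 195 − 105 = 90. Holds regardless of c. ✓
Creditworthy: 195 − c ≥ 129 − 15, so c ≤ 195 − 114 = 81.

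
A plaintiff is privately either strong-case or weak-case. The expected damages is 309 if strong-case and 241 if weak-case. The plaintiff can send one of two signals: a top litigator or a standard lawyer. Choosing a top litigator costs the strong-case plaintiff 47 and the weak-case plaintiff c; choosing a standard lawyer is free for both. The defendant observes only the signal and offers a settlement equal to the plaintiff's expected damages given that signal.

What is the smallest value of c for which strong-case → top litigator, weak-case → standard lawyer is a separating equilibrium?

68

Under separation: top litigator → strong-case (pays 309); standard lawyer → weak-case (pays 241).
Strong-case: 309 − 47 = 262 ≥ 241 − 0 = 241. Holds regardless of c. ✓
Weak-case: 241 − 0 ≥ 309 − c, so c ≥ 309 − 241 = 68.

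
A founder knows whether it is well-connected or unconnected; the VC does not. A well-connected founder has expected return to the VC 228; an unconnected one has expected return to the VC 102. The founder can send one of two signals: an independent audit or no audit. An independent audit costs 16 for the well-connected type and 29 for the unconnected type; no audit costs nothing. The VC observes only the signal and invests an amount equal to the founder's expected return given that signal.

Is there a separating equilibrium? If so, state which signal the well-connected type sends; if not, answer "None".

None

Try well-connected → audit, unconnected → no audit:
  If types separate, audit earns payment 228 and no audit earns 102.
  Well-connected: audit gives 228 − 16 = 212; no audit gives 102 − 0 = 102. No deviation. ✓
  Unconnected: no audit gives 102 − 0 = 102; audit gives 228 − 29 = 199. Would deviate. ✗
Try well-connected → no audit, unconnected → audit:
  If types separate, no audit earns payment 228 and audit earns 102.
  Well-connected: no audit gives 228 − 0 = 228; audit gives 102 − 16 = 86. No deviation. ✓
  Unconnected: audit gives 102 − 29 = 73; no audit gives 228 − 0 = 228. Would deviate. ✗
Neither assignment is incentive-compatible.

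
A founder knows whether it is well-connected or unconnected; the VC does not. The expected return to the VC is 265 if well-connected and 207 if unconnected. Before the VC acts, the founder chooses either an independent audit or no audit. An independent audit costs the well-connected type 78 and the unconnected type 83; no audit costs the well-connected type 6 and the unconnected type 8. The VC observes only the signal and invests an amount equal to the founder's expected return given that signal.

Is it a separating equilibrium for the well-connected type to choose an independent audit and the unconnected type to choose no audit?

No

Under separation the VC infers type exactly: audit → well-connected (pays 265), no audit → unconnected (pays 207).
Well-connected: audit gives 265 − 78 = 187; no audit gives 207 − 6 = 201. Would deviate. ✗
Unconnected: no audit gives 207 − 8 = 199; audit gives 265 − 83 = 182. No deviation. ✓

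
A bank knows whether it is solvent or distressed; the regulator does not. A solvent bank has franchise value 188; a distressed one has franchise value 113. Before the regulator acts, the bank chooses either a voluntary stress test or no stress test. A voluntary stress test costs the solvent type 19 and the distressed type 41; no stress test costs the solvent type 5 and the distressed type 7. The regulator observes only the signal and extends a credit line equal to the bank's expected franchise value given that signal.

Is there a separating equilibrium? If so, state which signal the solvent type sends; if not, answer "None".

None

Try solvent → stress test, distressed → no stress test:
  Under separation the regulator infers type exactly: stress test → solvent (pays 188), no stress test → distressed (pays 113).
  Solvent: stress test gives 188 − 19 = 169; no stress test gives 113 − 5 = 108. No deviation. ✓
  Distressed: no stress test gives 113 − 7 = 106; stress test gives 188 − 41 = 147. Would deviate. ✗
Try solvent → no stress test, distressed → stress test:
  Under separation the regulator infers type exactly: no stress test → solvent (pays 188), stress test → distressed (pays 113).
  Solvent: no stress test gives 188 − 5 = 183; stress test gives 113 − 19 = 94. No deviation. ✓
  Distressed: stress test gives 113 − 41 = 72; no stress test gives 188 − 7 = 181. Would deviate. ✗
Neither assignment is incentive-compatible.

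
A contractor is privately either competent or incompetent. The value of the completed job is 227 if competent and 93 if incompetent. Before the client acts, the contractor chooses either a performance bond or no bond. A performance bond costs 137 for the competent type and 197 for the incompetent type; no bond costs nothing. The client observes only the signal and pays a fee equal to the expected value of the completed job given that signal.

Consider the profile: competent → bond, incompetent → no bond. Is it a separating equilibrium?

Under separation the client infers type exactly: bond → competent (pays 227), no bond → incompetent (pays 93).
Competent: bond gives 227 − 137 = 90; no bond gives 93 − 0 = 93. Would deviate. ✗
Incompetent: no bond gives 93 − 0 = 93; bond gives 227 − 197 = 30. No deviation. ✓

No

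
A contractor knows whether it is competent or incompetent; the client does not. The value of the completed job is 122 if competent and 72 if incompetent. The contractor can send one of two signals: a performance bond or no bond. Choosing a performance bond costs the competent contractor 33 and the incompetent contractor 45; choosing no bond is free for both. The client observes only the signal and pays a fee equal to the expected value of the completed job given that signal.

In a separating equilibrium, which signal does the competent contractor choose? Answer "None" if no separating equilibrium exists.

Try competent → bond, incompetent → no bond:
  If types separate, bond earns payment 122 and no bond earns 72.
  Competent: bond gives 122 − 33 = 89; no bond gives 72 − 0 = 72. No deviation. ✓
  Incompetent: no bond gives 72 − 0 = 72; bond gives 122 − 45 = 77. Would deviate. ✗
Try competent → no bond, incompetent → bond:
  If types separate, no bond earns payment 122 and bond earns 72.
  Competent: no bond gives 122 − 0 = 122; bond gives 72 − 33 = 39. No deviation. ✓
  Incompetent: bond gives 72 − 45 = 27; no bond gives 122 − 0 = 122. Would deviate. ✗
Neither assignment is incentive-compatible.

None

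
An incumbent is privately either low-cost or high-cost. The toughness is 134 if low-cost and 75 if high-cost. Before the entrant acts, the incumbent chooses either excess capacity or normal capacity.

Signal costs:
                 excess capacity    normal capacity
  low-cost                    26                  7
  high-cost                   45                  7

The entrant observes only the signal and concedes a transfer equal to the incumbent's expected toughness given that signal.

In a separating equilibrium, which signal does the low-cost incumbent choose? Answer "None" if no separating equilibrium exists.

Try low-cost → excess capacity, high-cost → normal capacity:
  If types separate, excess capacity earns payment 134 and normal capacity earns 75.
  Low-cost: excess capacity gives 134 − 26 = 108; normal capacity gives 75 − 7 = 68. No deviation. ✓
  High-cost: normal capacity gives 75 − 7 = 68; excess capacity gives 134 − 45 = 89. Would deviate. ✗
Try low-cost → normal capacity, high-cost → excess capacity:
  If types separate, normal capacity earns payment 134 and excess capacity earns 75.
  Low-cost: normal capacity gives 134 − 7 = 127; excess capacity gives 75 − 26 = 49. No deviation. ✓
  High-cost: excess capacity gives 75 − 45 = 30; normal capacity gives 134 − 7 = 127. Would deviate. ✗
Neither assignment is incentive-compatible.

None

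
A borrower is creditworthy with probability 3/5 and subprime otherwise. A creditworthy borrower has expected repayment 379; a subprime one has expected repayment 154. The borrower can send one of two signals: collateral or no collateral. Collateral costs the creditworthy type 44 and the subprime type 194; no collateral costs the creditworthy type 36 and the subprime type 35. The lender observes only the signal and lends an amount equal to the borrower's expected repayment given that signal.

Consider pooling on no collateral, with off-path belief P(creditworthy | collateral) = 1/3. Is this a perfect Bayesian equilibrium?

On the equilibrium path (no collateral) the lender holds the prior 3/5 and pays 3/5·379 + 2/5·154 = 289. Off-path (collateral) belief 1/3 gives 1/3·379 + 2/3·154 = 229.
Creditworthy: no collateral gives 289 − 36 = 253; collateral gives 229 − 44 = 185. Stays. ✓
Subprime: no collateral gives 289 − 35 = 254; collateral gives 229 − 194 = 35. Stays. ✓
Beliefs are Bayes-consistent on-path and both types best-respond.

Yes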